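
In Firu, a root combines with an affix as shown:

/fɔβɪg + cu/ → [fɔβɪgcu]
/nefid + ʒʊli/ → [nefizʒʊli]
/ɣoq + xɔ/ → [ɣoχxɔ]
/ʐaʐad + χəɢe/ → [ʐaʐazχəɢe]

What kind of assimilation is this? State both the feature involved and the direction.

regressive manner assimilation

The segment that alternates is /d/, which surfaces as [z] when adjacent to /ʒ/.
/d/ is a stop while /ʒ/ is a fricative; the output [z] is a fricative, matching the trigger — so the feature that spreads is manner.
Place and voice are unchanged, so the assimilation is partial, not total.
The other alternating forms pattern the same way: /q/ → [χ] before /x/ (stop → fricative, matching a fricative); /d/ → [z] before /χ/ (stop → fricative, matching a fricative) — only manner changes, and always toward the following segment.
Nothing changes in [fɔβɪgcu]: there the adjacent consonants already agree in manner (/g/ and /c/ are both stops), so this form is consistent with the same rule.
The trigger is the following segment, so the direction is regressive (anticipatory).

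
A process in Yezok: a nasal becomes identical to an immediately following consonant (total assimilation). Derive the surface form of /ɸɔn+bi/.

[ɸɔbbi]

/n/ is the segment targeted by the rule; it sits immediately before /b/, so it assimilates completely and surfaces as [b].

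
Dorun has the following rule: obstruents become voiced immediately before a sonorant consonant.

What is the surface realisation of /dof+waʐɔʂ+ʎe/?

[dovwaʐɔʐʎe]

The rule targets /f/ (voiceless labiodental fricative), which sits before the trigger /w/ (voiced).
A voiced labiodental fricative is [v], so the surface segment is [v].
The same rule applies at the second boundary: /ʂ/ → [ʐ] next to /ʎ/.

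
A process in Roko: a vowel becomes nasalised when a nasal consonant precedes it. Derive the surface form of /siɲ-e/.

The vowel /e/ is adjacent to the preceding nasal /ɲ/, so it acquires [+nasal] and surfaces as [ẽ].

[siɲẽ]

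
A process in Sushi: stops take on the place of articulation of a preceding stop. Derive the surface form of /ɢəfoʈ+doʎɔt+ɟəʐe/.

/d/ is a voiced alveolar stop. The preceding trigger /ʈ/ is retroflex, so /d/ must become retroflex as well.
The voiced retroflex stop is [ɖ], so /d/ → [ɖ].
The same rule applies at the second boundary: /ɟ/ → [d] next to /t/.

[ɢəfoʈɖoʎɔtdəʐe]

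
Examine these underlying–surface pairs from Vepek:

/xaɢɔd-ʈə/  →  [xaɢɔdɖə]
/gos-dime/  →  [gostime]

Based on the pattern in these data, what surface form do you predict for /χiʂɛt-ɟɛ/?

[χiʂɛtcɛ]

The data show progressive voicing assimilation: /ʈ/ → [ɖ] after /d/; /d/ → [t] after /s/. In each pair only voicing changes, matching the preceding consonant, while place and manner stay constant.
The rule targets /ɟ/ (voiced palatal stop), which sits after the trigger /t/ (voiceless).
Changing only its voicing to voiceless gives [c] — the voiceless palatal stop.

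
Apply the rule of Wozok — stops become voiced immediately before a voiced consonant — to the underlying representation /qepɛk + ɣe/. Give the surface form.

[qepɛgɣe]

The rule targets /k/ (voiceless velar stop), which sits before the trigger /ɣ/ (voiced).
The voiced velar stop is [g], so /k/ → [g].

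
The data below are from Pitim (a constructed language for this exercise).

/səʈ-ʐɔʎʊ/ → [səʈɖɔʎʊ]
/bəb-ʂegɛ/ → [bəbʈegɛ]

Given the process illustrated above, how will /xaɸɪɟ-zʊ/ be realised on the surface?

[xaɸɪɟdʊ]

The data show progressive manner assimilation: /ʐ/ → [ɖ] after /ʈ/; /ʂ/ → [ʈ] after /b/. In each pair only manner changes, matching the preceding consonant, while place and voice stay constant.
The rule targets /z/ (voiced alveolar fricative), which sits after the trigger /ɟ/ (stop).
A voiced alveolar stop is [d], so the surface segment is [d].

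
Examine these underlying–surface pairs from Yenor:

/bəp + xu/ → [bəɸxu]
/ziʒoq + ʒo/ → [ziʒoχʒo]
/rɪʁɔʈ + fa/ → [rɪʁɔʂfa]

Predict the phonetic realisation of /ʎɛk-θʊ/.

[ʎɛxθʊ]

The data show regressive manner assimilation: /p/ → [ɸ] before /x/; /q/ → [χ] before /ʒ/; /ʈ/ → [ʂ] before /f/. In each pair only manner changes, matching the following consonant, while place and voice stay constant.
/k/ is a voiceless velar stop. The following trigger /θ/ is a fricative, so /k/ must become a fricative as well.
Changing only its manner to fricative gives [x] — the voiceless velar fricative.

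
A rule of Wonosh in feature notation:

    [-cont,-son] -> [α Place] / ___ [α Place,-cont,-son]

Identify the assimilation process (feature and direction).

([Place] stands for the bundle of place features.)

regressive place assimilation

The shared variable α links the value of the place features (abbreviated [Place]) on the target to the same value on the neighbouring segment, so place is the feature that assimilates.
The conditioning segment sits to the right of the focus bar, meaning the trigger follows the segment that changes — regressive assimilation.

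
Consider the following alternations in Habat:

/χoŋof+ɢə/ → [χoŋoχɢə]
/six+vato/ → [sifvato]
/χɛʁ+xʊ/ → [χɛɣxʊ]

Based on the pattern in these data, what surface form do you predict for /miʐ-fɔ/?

The data show regressive place assimilation: /f/ → [χ] before /ɢ/; /x/ → [f] before /v/; /ʁ/ → [ɣ] before /x/. In each pair only place changes, matching the following consonant, while manner and voice stay constant.
/ʐ/ is a voiced retroflex fricative. The following trigger /f/ is labiodental, so /ʐ/ must become labiodental as well.
The voiced labiodental fricative is [v], so /ʐ/ → [v].

[mivfɔ]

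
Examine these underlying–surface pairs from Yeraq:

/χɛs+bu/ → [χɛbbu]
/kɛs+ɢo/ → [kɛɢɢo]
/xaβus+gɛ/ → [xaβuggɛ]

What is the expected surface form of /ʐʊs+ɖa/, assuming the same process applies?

[ʐʊɖɖa]

The data show regressive total assimilation (/s/ → [b] before /b/; /s/ → [ɢ] before /ɢ/; /s/ → [g] before /g/): in every case the target segment becomes identical to its following neighbour, copying more than a single feature.
/s/ is the segment targeted by the rule; it sits immediately before /ɖ/, so it assimilates completely and surfaces as [ɖ].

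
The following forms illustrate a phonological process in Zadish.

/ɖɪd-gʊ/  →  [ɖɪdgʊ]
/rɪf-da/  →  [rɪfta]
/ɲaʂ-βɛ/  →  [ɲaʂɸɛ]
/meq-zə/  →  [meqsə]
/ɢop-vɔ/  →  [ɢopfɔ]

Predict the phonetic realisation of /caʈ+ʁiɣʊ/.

The data show progressive voicing assimilation: /d/ → [t] after /f/; /β/ → [ɸ] after /ʂ/; /z/ → [s] after /q/; /v/ → [f] after /p/. In each pair only voicing changes, matching the preceding consonant, while place and manner stay constant.
Nothing changes in [ɖɪdgʊ]: there the adjacent consonants already agree in voicing (/g/ and /d/ are both voiced), so this form is consistent with the same rule.
/ʁ/ is a voiced uvular fricative. The preceding trigger /ʈ/ is voiceless, so /ʁ/ must become voiceless as well.
Changing only its voicing to voiceless gives [χ] — the voiceless uvular fricative.

[caʈχiɣʊ]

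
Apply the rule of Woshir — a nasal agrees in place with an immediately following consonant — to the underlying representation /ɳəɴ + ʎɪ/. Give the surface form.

[ɳəɲʎɪ]

The rule targets /ɴ/ (voiced uvular nasal), which sits before the trigger /ʎ/ (palatal).
A voiced palatal nasal is [ɲ], so the surface segment is [ɲ].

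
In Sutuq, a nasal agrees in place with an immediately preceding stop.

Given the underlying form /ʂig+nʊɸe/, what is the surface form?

[ʂigŋʊɸe]

The rule targets /n/ (voiced alveolar nasal), which sits after the trigger /g/ (velar).
Changing only its place to velar gives [ŋ] — the voiced velar nasal.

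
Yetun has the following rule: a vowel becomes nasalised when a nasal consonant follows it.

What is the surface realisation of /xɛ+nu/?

[xɛ̃nu]

The vowel /ɛ/ is adjacent to the following nasal /n/, so it acquires [+nasal] and surfaces as [ɛ̃].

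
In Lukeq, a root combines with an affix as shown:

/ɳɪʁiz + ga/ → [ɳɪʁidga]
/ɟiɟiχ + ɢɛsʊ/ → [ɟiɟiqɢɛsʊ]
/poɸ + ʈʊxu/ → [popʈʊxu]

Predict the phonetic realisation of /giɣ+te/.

The data show regressive manner assimilation: /z/ → [d] before /g/; /χ/ → [q] before /ɢ/; /ɸ/ → [p] before /ʈ/. In each pair only manner changes, matching the following consonant, while place and voice stay constant.
The rule targets /ɣ/ (voiced velar fricative), which sits before the trigger /t/ (stop).
Changing only its manner to stop gives [g] — the voiced velar stop.

[gigte]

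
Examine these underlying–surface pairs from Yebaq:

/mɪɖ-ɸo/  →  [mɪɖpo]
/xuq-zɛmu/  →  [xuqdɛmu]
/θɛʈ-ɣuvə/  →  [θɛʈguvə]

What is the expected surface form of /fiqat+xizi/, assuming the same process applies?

[fiqatkizi]

The data show progressive manner assimilation: /ɸ/ → [p] after /ɖ/; /z/ → [d] after /q/; /ɣ/ → [g] after /ʈ/. In each pair only manner changes, matching the preceding consonant, while place and voice stay constant.
/x/ is a voiceless velar fricative. The preceding trigger /t/ is a stop, so /x/ must become a stop as well.
The voiceless velar stop is [k], so /x/ → [k].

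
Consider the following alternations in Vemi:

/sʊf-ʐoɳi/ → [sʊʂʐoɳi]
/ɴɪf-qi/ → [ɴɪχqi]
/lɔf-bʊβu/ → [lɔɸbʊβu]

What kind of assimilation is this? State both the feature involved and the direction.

regressive place assimilation

Underlying /f/ is realised as [ʂ] next to /ʐ/; /ʐ/ itself does not change.
/f/ is labiodental while /ʐ/ is retroflex; the output [ʂ] is retroflex, matching the trigger — so the feature that spreads is place.
Manner and voice are unchanged, so the assimilation is partial, not total.
The same holds elsewhere in the data: /f/ → [χ] before /q/ (labiodental → uvular, matching uvular); /f/ → [ɸ] before /b/ (labiodental → bilabial, matching bilabial) — only place changes, and always toward the following segment.
Since the segment that changes precedes the conditioning segment, the assimilation is regressive.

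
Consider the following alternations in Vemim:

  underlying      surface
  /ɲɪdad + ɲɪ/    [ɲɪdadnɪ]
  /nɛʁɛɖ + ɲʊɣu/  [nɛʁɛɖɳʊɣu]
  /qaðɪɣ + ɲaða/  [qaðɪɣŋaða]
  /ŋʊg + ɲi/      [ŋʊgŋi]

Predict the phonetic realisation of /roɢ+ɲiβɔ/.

[roɢɴiβɔ]

The data show progressive place assimilation: /ɲ/ → [n] after /d/; /ɲ/ → [ɳ] after /ɖ/; /ɲ/ → [ŋ] after /ɣ/; /ɲ/ → [ŋ] after /g/. In each pair only place changes, matching the preceding consonant, while manner and voice stay constant.
The rule targets /ɲ/ (voiced palatal nasal), which sits after the trigger /ɢ/ (uvular).
The voiced uvular nasal is [ɴ], so /ɲ/ → [ɴ].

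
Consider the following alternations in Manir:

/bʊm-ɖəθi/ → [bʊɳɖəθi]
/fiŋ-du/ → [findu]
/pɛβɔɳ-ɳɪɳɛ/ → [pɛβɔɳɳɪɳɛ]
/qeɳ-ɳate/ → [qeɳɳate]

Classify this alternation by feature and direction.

regressive place assimilation

Underlying /m/ is realised as [ɳ] next to /ɖ/; /ɖ/ itself does not change.
The change bilabial → retroflex matches the place of the following /ɖ/, identifying this as place assimilation.
Manner and voice are unchanged, so the assimilation is partial, not total.
The same holds elsewhere in the data: /ŋ/ → [n] before /d/ (velar → alveolar, matching alveolar) — only place changes, and always toward the following segment.
Nothing changes in [pɛβɔɳɳɪɳɛ], [qeɳɳate]: there the adjacent consonants already agree in place (/ɳ/ and /ɳ/ are both retroflex; /ɳ/ and /ɳ/ are both retroflex), so these forms are consistent with the same rule.
Since the segment that changes precedes the conditioning segment, the assimilation is regressive.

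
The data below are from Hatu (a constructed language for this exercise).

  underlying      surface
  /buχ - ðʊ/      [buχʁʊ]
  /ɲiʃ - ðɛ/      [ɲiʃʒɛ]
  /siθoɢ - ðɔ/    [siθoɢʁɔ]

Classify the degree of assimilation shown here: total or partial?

Underlying /ð/ is realised as [ʁ] next to /χ/; /χ/ itself does not change.
The change dental → uvular matches the place of the preceding /χ/, identifying this as place assimilation.
Manner and voice are unchanged, so the assimilation is partial, not total.
Checking the remaining alternations: /ð/ → [ʒ] after /ʃ/ (dental → postalveolar, matching postalveolar); /ð/ → [ʁ] after /ɢ/ (dental → uvular, matching uvular) — only place changes, and always toward the preceding segment.

partial assimilation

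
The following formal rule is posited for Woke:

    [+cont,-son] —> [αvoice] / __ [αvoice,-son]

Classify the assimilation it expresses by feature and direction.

The rule copies [voice] from the environment onto the target, so the assimilating feature is voicing.
Since the environment is written after the underscore, the trigger follows the target; the direction is regressive.

regressive voicing assimilation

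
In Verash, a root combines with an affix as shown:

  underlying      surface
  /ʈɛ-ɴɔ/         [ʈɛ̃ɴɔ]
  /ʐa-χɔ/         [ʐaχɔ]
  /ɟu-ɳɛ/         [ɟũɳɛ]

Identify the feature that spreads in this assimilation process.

The vowel /ɛ/ surfaces as nasalised [ɛ̃] next to the following nasal /ɴ/ — it has acquired the [+nasal] feature of its neighbour.
The other form shows the same pattern: /u/ → [ũ] before /ɳ/ — each time a vowel is nasalised next to a following nasal.
No change occurs in [ʐaχɔ] because the vowel at the boundary is adjacent to an oral consonant, not a nasal (/a/ next to /χ/).

nasality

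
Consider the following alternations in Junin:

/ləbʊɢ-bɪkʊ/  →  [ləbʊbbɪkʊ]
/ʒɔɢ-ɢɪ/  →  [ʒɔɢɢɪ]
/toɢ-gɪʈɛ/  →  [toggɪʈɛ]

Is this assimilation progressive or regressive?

Underlying /ɢ/ is realised as [b] next to /b/; /b/ itself does not change.
The output [b] is identical to the trigger /b/ — every feature (place, manner, voicing) has been copied — so this is total assimilation.
The other form behaves the same way: /ɢ/ → [g] before /g/ — in each case the output is a copy of the following consonant.
In [ʒɔɢɢɪ] the two consonants at the boundary are already identical (/ɢ/ + /ɢ/), so the rule applies vacuously and nothing changes.
The trigger is the following segment, so the direction is regressive (anticipatory).

regressive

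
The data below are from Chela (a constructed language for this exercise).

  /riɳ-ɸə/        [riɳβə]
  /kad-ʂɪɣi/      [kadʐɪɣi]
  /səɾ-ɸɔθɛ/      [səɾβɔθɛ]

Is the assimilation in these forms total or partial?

The segment that alternates is /ɸ/, which surfaces as [β] when adjacent to /ɳ/.
The change voiceless → voiced matches the voicing of the preceding /ɳ/, identifying this as voicing assimilation.
Place and manner are unchanged, so the assimilation is partial, not total.
The other alternating forms pattern the same way: /ʂ/ → [ʐ] after /d/ (voiceless → voiced, matching voiced); /ɸ/ → [β] after /ɾ/ (voiceless → voiced, matching voiced) — only voicing changes, and always toward the preceding segment.

partial assimilation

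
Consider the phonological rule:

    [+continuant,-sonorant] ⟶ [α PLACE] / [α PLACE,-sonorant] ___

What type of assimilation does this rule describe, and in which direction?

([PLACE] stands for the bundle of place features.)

progressive place assimilation

The rule copies the place features (abbreviated [PLACE]) from the environment onto the target, so the assimilating feature is place.
The conditioning segment sits to the left of the focus bar, meaning the trigger precedes the segment that changes — progressive assimilation.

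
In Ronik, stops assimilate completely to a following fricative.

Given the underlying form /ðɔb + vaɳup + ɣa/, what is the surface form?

/b/ is the segment targeted by the rule; it sits immediately before /v/, so it assimilates completely and surfaces as [v].
At the second juncture, /p/ likewise becomes [ɣ] adjacent to /ɣ/.

[ðɔvvaɳuɣɣa]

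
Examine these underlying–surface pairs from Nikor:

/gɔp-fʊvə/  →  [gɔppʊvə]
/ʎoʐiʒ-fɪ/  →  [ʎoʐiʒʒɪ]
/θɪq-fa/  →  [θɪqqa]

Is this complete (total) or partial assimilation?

The segment that alternates is /f/, which surfaces as [p] when adjacent to /p/.
The output [p] is identical to the trigger /p/ — every feature (place, manner, voicing) has been copied — so this is total assimilation.
The remaining alternations confirm this: /f/ → [ʒ] after /ʒ/; /f/ → [q] after /q/ — in each case the output is a copy of the preceding consonant.

total assimilation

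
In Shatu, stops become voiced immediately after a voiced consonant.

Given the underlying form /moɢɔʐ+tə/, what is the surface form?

[moɢɔʐdə]

The rule targets /t/ (voiceless alveolar stop), which sits after the trigger /ʐ/ (voiced).
A voiced alveolar stop is [d], so the surface segment is [d].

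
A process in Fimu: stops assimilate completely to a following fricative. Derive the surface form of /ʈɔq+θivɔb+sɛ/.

[ʈɔθθivɔssɛ]

/q/ is the segment targeted by the rule; it sits immediately before /θ/, so it assimilates completely and surfaces as [θ].
At the second juncture, /b/ likewise becomes [s] adjacent to /s/.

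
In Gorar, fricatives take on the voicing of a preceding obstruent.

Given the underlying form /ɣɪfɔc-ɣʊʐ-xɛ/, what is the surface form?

[ɣɪfɔcxʊʐɣɛ]

The rule targets /ɣ/ (voiced velar fricative), which sits after the trigger /c/ (voiceless).
Changing only its voicing to voiceless gives [x] — the voiceless velar fricative.
The same rule applies at the second boundary: /x/ → [ɣ] next to /ʐ/.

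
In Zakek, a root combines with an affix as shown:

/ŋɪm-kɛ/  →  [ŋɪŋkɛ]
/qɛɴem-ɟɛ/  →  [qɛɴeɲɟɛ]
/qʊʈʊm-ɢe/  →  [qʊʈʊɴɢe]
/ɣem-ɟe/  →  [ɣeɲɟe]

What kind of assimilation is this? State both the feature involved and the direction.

Underlying /m/ is realised as [ŋ] next to /k/; /k/ itself does not change.
The change bilabial → velar matches the place of the following /k/, identifying this as place assimilation.
Manner and voice are unchanged, so the assimilation is partial, not total.
The same holds elsewhere in the data: /m/ → [ɲ] before /ɟ/ (bilabial → palatal, matching palatal); /m/ → [ɴ] before /ɢ/ (bilabial → uvular, matching uvular) — only place changes, and always toward the following segment.
Since the segment that changes precedes the conditioning segment, the assimilation is regressive.

regressive place assimilation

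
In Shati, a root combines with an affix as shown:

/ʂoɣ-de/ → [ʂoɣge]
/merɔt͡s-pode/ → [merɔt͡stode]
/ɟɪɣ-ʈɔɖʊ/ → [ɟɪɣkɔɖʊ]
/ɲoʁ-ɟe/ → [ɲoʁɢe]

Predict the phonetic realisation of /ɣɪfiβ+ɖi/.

[ɣɪfiβbi]

The data show progressive place assimilation: /d/ → [g] after /ɣ/; /p/ → [t] after /t͡s/; /ʈ/ → [k] after /ɣ/; /ɟ/ → [ɢ] after /ʁ/. In each pair only place changes, matching the preceding consonant, while manner and voice stay constant.
The rule targets /ɖ/ (voiced retroflex stop), which sits after the trigger /β/ (bilabial).
A voiced bilabial stop is [b], so the surface segment is [b].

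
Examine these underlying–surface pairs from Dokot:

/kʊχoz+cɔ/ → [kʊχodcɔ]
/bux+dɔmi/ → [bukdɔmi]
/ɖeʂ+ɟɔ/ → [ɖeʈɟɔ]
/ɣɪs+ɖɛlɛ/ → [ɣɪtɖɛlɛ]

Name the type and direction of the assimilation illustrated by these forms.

regressive manner assimilation

Comparing underlying and surface forms, /z/ → [d] is the alternation; the neighbouring /c/ is constant.
The change fricative → stop matches the manner of the following /c/, identifying this as manner assimilation.
Place and voice are unchanged, so the assimilation is partial, not total.
Checking the remaining alternations: /x/ → [k] before /d/ (fricative → stop, matching a stop); /ʂ/ → [ʈ] before /ɟ/ (fricative → stop, matching a stop); /s/ → [t] before /ɖ/ (fricative → stop, matching a stop) — only manner changes, and always toward the following segment.
The trigger is the following segment, so the direction is regressive (anticipatory).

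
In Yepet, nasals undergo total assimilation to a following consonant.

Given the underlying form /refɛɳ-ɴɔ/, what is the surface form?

/ɳ/ is the segment targeted by the rule; it sits immediately before /ɴ/, so it assimilates completely and surfaces as [ɴ].

[refɛɴɴɔ]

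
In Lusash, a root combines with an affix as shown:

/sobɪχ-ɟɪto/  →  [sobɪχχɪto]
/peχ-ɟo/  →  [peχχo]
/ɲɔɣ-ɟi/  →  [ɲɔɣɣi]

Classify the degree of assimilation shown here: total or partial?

total assimilation

Comparing underlying and surface forms, /ɟ/ → [χ] is the alternation; the neighbouring /χ/ is constant.
The output [χ] is identical to the trigger /χ/ — every feature (place, manner, voicing) has been copied — so this is total assimilation.
The remaining alternation confirms this: /ɟ/ → [ɣ] after /ɣ/ — in each case the output is a copy of the preceding consonant.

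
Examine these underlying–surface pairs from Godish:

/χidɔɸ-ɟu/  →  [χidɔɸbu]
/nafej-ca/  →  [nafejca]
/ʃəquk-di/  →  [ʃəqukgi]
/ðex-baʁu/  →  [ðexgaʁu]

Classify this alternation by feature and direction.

Underlying /ɟ/ is realised as [b] next to /ɸ/; /ɸ/ itself does not change.
/ɟ/ is palatal while /ɸ/ is bilabial; the output [b] is bilabial, matching the trigger — so the feature that spreads is place.
Manner and voice are unchanged, so the assimilation is partial, not total.
The same holds elsewhere in the data: /d/ → [g] after /k/ (alveolar → velar, matching velar); /b/ → [g] after /x/ (bilabial → velar, matching velar) — only place changes, and always toward the preceding segment.
Nothing changes in [nafejca]: there the adjacent consonants already agree in place (/c/ and /j/ are both palatal), so this form is consistent with the same rule.
Since the segment that changes follows the conditioning segment, the assimilation is progressive.

progressive place assimilation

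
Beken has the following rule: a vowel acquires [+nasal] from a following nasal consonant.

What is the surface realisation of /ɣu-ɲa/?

/u/ sits next to the nasal /ɲ/ and is therefore nasalised to [ũ].

[ɣũɲa]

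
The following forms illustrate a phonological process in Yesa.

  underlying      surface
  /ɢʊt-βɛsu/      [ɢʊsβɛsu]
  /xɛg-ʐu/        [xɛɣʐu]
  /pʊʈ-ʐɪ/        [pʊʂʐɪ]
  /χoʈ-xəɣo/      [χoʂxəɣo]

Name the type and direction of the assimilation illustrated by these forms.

regressive manner assimilation

Comparing underlying and surface forms, /t/ → [s] is the alternation; the neighbouring /β/ is constant.
/t/ is a stop while /β/ is a fricative; the output [s] is a fricative, matching the trigger — so the feature that spreads is manner.
Place and voice are unchanged, so the assimilation is partial, not total.
Checking the remaining alternations: /g/ → [ɣ] before /ʐ/ (stop → fricative, matching a fricative); /ʈ/ → [ʂ] before /ʐ/ (stop → fricative, matching a fricative); /ʈ/ → [ʂ] before /x/ (stop → fricative, matching a fricative) — only manner changes, and always toward the following segment.
Since the segment that changes precedes the conditioning segment, the assimilation is regressive.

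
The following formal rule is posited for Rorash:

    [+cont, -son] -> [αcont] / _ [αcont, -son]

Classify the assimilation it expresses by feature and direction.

The rule copies [cont] (continuancy) from the environment onto the target fricatives; since [±cont] encodes the stop/fricative manner contrast, the assimilating dimension is manner.
Since the environment is written after the underscore, the trigger follows the target; the direction is regressive.

regressive manner assimilation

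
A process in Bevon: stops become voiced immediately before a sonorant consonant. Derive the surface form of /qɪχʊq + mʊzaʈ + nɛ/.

[qɪχʊɢmʊzaɖnɛ]

/q/ is a voiceless uvular stop. The following trigger /m/ is voiced, so /q/ must become voiced as well.
A voiced uvular stop is [ɢ], so the surface segment is [ɢ].
The same rule applies at the second boundary: /ʈ/ → [ɖ] next to /n/.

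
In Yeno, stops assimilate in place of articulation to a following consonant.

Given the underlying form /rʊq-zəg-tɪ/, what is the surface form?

The rule targets /q/ (voiceless uvular stop), which sits before the trigger /z/ (alveolar).
Changing only its place to alveolar gives [t] — the voiceless alveolar stop.
At the second juncture, /g/ likewise becomes [d] adjacent to /t/.

[rʊtzədtɪ]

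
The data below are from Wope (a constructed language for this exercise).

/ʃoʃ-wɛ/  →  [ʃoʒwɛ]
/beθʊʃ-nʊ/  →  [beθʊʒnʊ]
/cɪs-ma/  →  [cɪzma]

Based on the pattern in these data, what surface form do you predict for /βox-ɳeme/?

[βoɣɳeme]

The data show regressive voicing assimilation: /ʃ/ → [ʒ] before /w/; /ʃ/ → [ʒ] before /n/; /s/ → [z] before /m/. In each pair only voicing changes, matching the following consonant, while place and manner stay constant.
The rule targets /x/ (voiceless velar fricative), which sits before the trigger /ɳ/ (voiced).
Changing only its voicing to voiced gives [ɣ] — the voiced velar fricative.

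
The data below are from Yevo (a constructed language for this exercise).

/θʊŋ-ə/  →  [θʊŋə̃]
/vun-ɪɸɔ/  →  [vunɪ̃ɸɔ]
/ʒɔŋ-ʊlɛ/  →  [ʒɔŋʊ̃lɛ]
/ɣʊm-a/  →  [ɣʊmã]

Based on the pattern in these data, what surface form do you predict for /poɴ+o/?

[poɴõ]

The data show progressive nasality assimilation (vowel nasalisation): /ə/ → [ə̃] after /ŋ/; /ɪ/ → [ɪ̃] after /n/; /ʊ/ → [ʊ̃] after /ŋ/; /a/ → [ã] after /m/ — a vowel is nasalised by an immediately preceding nasal consonant.
The vowel /o/ is adjacent to the preceding nasal /ɴ/, so it acquires [+nasal] and surfaces as [õ].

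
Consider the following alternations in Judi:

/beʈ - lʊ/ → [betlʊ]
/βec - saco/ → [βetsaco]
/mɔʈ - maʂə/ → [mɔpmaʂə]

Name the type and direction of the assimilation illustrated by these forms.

Comparing underlying and surface forms, /ʈ/ → [t] is the alternation; the neighbouring /l/ is constant.
The change retroflex → alveolar matches the place of the following /l/, identifying this as place assimilation.
Manner and voice are unchanged, so the assimilation is partial, not total.
The same holds elsewhere in the data: /c/ → [t] before /s/ (palatal → alveolar, matching alveolar); /ʈ/ → [p] before /m/ (retroflex → bilabial, matching bilabial) — only place changes, and always toward the following segment.
The trigger is the following segment, so the direction is regressive (anticipatory).

regressive place assimilation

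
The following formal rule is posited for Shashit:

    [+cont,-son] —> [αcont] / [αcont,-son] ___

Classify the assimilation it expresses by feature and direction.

The shared variable α links the value of [cont] on the target to that of the neighbouring obstruent. [cont] distinguishes stops from fricatives — a manner-of-articulation feature — so this is manner assimilation.
Since the environment is written before the underscore, the trigger precedes the target; the direction is progressive.

progressive manner assimilation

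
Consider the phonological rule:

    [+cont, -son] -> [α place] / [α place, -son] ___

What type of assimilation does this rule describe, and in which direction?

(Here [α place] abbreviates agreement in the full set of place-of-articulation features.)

The shared variable α links the value of the place features (abbreviated [place]) on the target to the same value on the neighbouring segment, so place is the feature that assimilates.
The conditioning segment sits to the left of the focus bar, meaning the trigger precedes the segment that changes — progressive assimilation.

progressive place assimilation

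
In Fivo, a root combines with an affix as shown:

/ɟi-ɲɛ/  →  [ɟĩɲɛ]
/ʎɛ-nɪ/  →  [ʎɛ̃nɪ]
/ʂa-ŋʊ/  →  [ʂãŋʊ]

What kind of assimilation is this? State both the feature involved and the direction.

The vowel /i/ surfaces as nasalised [ĩ] next to the following nasal /ɲ/ — it has acquired the [+nasal] feature of its neighbour.
The other forms show the same pattern: /ɛ/ → [ɛ̃] before /n/; /a/ → [ã] before /ŋ/ — each time a vowel is nasalised next to a following nasal.
Because the conditioning nasal is to the right of the vowel that changes, the process is regressive (anticipatory).

regressive nasality assimilation (vowel nasalisation)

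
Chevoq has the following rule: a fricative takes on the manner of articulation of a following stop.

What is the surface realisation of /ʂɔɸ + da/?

[ʂɔpda]

The rule targets /ɸ/ (voiceless bilabial fricative), which sits before the trigger /d/ (stop).
A voiceless bilabial stop is [p], so the surface segment is [p].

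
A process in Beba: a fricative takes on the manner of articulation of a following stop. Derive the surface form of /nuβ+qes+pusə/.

The rule targets /β/ (voiced bilabial fricative), which sits before the trigger /q/ (stop).
Changing only its manner to stop gives [b] — the voiced bilabial stop.
At the second juncture, /s/ likewise becomes [t] adjacent to /p/.

[nubqetpusə]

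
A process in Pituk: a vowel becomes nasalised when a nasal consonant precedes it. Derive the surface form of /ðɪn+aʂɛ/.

[ðɪnãʂɛ]

The vowel /a/ is adjacent to the preceding nasal /n/, so it acquires [+nasal] and surfaces as [ã].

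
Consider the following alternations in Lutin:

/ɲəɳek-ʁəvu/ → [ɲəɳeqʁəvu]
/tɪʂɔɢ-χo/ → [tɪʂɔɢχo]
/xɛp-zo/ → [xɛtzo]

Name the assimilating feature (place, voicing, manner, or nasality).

The segment that alternates is /k/, which surfaces as [q] when adjacent to /ʁ/.
The change velar → uvular matches the place of the following /ʁ/, identifying this as place assimilation.
The other alternating form patterns the same way: /p/ → [t] before /z/ (bilabial → alveolar, matching alveolar) — only place changes, and always toward the following segment.
Nothing changes in [tɪʂɔɢχo]: there the adjacent consonants already agree in place (/ɢ/ and /χ/ are both uvular), so this form is consistent with the same rule.

place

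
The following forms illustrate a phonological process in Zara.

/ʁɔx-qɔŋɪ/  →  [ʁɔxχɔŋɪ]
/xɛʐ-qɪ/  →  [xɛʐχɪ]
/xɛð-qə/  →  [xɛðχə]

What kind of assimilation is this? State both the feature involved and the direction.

The segment that alternates is /q/, which surfaces as [χ] when adjacent to /x/.
/q/ is a stop while /x/ is a fricative; the output [χ] is a fricative, matching the trigger — so the feature that spreads is manner.
Place and voice are unchanged, so the assimilation is partial, not total.
Checking the remaining alternations: /q/ → [χ] after /ʐ/ (stop → fricative, matching a fricative); /q/ → [χ] after /ð/ (stop → fricative, matching a fricative) — only manner changes, and always toward the preceding segment.
The trigger is the preceding segment, so the direction is progressive (perseverative).

progressive manner assimilation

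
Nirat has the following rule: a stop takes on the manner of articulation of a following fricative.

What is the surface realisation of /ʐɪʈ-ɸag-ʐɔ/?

The rule targets /ʈ/ (voiceless retroflex stop), which sits before the trigger /ɸ/ (fricative).
The voiceless retroflex fricative is [ʂ], so /ʈ/ → [ʂ].
At the second juncture, /g/ likewise becomes [ɣ] adjacent to /ʐ/.

[ʐɪʂɸaɣʐɔ]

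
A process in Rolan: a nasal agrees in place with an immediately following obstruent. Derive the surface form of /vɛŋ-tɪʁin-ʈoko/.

The rule targets /ŋ/ (voiced velar nasal), which sits before the trigger /t/ (alveolar).
The voiced alveolar nasal is [n], so /ŋ/ → [n].
At the second juncture, /n/ likewise becomes [ɳ] adjacent to /ʈ/.

[vɛntɪʁiɳʈoko]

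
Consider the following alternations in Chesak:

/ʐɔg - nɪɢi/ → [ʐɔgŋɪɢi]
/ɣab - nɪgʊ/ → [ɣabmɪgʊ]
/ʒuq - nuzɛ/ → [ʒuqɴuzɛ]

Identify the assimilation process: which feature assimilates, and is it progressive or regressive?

progressive place assimilation

Comparing underlying and surface forms, /n/ → [ŋ] is the alternation; the neighbouring /g/ is constant.
/n/ is alveolar while /g/ is velar; the output [ŋ] is velar, matching the trigger — so the feature that spreads is place.
Manner and voice are unchanged, so the assimilation is partial, not total.
The same holds elsewhere in the data: /n/ → [m] after /b/ (alveolar → bilabial, matching bilabial); /n/ → [ɴ] after /q/ (alveolar → uvular, matching uvular) — only place changes, and always toward the preceding segment.
The trigger is the preceding segment, so the direction is progressive (perseverative).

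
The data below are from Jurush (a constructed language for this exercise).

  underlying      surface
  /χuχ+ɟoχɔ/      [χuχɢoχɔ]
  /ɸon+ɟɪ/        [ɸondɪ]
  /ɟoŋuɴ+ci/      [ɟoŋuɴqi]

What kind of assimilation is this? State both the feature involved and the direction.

progressive place assimilation

Underlying /ɟ/ is realised as [ɢ] next to /χ/; /χ/ itself does not change.
/ɟ/ is palatal while /χ/ is uvular; the output [ɢ] is uvular, matching the trigger — so the feature that spreads is place.
Manner and voice are unchanged, so the assimilation is partial, not total.
The other alternating forms pattern the same way: /ɟ/ → [d] after /n/ (palatal → alveolar, matching alveolar); /c/ → [q] after /ɴ/ (palatal → uvular, matching uvular) — only place changes, and always toward the preceding segment.
The trigger is the preceding segment, so the direction is progressive (perseverative).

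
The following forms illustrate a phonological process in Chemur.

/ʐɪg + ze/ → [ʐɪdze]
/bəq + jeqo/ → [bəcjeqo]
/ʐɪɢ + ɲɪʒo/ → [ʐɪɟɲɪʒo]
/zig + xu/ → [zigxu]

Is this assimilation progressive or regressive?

Comparing underlying and surface forms, /g/ → [d] is the alternation; the neighbouring /z/ is constant.
The change velar → alveolar matches the place of the following /z/, identifying this as place assimilation.
Checking the remaining alternations: /q/ → [c] before /j/ (uvular → palatal, matching palatal); /ɢ/ → [ɟ] before /ɲ/ (uvular → palatal, matching palatal) — only place changes, and always toward the following segment.
Nothing changes in [zigxu]: there the adjacent consonants already agree in place (/g/ and /x/ are both velar), so this form is consistent with the same rule.
Since the segment that changes precedes the conditioning segment, the assimilation is regressive.

regressive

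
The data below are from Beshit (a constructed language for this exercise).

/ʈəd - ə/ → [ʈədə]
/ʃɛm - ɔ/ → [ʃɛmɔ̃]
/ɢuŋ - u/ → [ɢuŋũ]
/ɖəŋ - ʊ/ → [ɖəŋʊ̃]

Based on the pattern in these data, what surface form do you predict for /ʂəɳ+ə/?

The data show progressive nasality assimilation (vowel nasalisation): /ɔ/ → [ɔ̃] after /m/; /u/ → [ũ] after /ŋ/; /ʊ/ → [ʊ̃] after /ŋ/ — a vowel is nasalised by an immediately preceding nasal consonant.
No change occurs in [ʈədə] because the vowel at the boundary is adjacent to an oral consonant, not a nasal (/ə/ next to /d/).
The vowel /ə/ is adjacent to the preceding nasal /ɳ/, so it acquires [+nasal] and surfaces as [ə̃].

[ʂəɳə̃]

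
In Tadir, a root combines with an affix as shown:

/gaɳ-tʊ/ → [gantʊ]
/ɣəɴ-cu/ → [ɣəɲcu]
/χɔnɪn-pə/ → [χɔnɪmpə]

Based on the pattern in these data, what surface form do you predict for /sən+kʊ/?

The data show regressive place assimilation: /ɳ/ → [n] before /t/; /ɴ/ → [ɲ] before /c/; /n/ → [m] before /p/. In each pair only place changes, matching the following consonant, while manner and voice stay constant.
The rule targets /n/ (voiced alveolar nasal), which sits before the trigger /k/ (velar).
A voiced velar nasal is [ŋ], so the surface segment is [ŋ].

[səŋkʊ]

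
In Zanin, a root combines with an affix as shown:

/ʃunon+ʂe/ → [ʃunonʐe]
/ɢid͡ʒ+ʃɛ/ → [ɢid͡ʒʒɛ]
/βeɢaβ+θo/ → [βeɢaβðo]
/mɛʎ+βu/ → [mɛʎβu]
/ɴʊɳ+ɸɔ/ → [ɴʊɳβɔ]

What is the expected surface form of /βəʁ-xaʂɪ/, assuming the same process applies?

[βəʁɣaʂɪ]

The data show progressive voicing assimilation: /ʂ/ → [ʐ] after /n/; /ʃ/ → [ʒ] after /d͡ʒ/; /θ/ → [ð] after /β/; /ɸ/ → [β] after /ɳ/. In each pair only voicing changes, matching the preceding consonant, while place and manner stay constant.
No alternation appears in [mɛʎβu]: there the adjacent consonants already agree in voicing (/β/ and /ʎ/ are both voiced), so this form is consistent with the same rule.
The rule targets /x/ (voiceless velar fricative), which sits after the trigger /ʁ/ (voiced).
A voiced velar fricative is [ɣ], so the surface segment is [ɣ].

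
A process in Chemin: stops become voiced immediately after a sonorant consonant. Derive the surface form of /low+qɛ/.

[lowɢɛ]

/q/ is a voiceless uvular stop. The preceding trigger /w/ is voiced, so /q/ must become voiced as well.
A voiced uvular stop is [ɢ], so the surface segment is [ɢ].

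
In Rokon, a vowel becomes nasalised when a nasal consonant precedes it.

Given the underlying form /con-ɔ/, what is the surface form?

/ɔ/ sits next to the nasal /n/ and is therefore nasalised to [ɔ̃].

[conɔ̃]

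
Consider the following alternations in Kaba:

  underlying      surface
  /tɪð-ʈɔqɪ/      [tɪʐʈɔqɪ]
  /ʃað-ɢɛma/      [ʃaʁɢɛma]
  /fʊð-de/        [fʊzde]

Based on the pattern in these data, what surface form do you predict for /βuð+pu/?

The data show regressive place assimilation: /ð/ → [ʐ] before /ʈ/; /ð/ → [ʁ] before /ɢ/; /ð/ → [z] before /d/. In each pair only place changes, matching the following consonant, while manner and voice stay constant.
The rule targets /ð/ (voiced dental fricative), which sits before the trigger /p/ (bilabial).
Changing only its place to bilabial gives [β] — the voiced bilabial fricative.

[βuβpu]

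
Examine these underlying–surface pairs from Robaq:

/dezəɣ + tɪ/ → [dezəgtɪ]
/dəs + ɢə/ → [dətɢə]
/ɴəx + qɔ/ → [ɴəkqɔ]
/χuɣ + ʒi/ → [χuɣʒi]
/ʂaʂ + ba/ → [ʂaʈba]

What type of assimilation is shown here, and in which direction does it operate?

regressive manner assimilation

The segment that alternates is /ɣ/, which surfaces as [g] when adjacent to /t/.
/ɣ/ is a fricative while /t/ is a stop; the output [g] is a stop, matching the trigger — so the feature that spreads is manner.
Place and voice are unchanged, so the assimilation is partial, not total.
The other alternating forms pattern the same way: /s/ → [t] before /ɢ/ (fricative → stop, matching a stop); /x/ → [k] before /q/ (fricative → stop, matching a stop); /ʂ/ → [ʈ] before /b/ (fricative → stop, matching a stop) — only manner changes, and always toward the following segment.
No alternation appears in [χuɣʒi]: there the adjacent consonants already agree in manner (/ɣ/ and /ʒ/ are both fricatives), so this form is consistent with the same rule.
The trigger is the following segment, so the direction is regressive (anticipatory).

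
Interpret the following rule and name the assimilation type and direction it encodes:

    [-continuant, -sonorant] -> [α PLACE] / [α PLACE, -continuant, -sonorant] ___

progressive place assimilation

The rule copies the place features (abbreviated [PLACE]) from the environment onto the target, so the assimilating feature is place.
Since the environment is written before the underscore, the trigger precedes the target; the direction is progressive.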